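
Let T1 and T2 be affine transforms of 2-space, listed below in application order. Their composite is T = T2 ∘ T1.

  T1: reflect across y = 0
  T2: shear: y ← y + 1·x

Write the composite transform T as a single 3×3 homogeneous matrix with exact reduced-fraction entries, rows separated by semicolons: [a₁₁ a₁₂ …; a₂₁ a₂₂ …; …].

T1 = [1 0 0; 0 -1 0; 0 0 1]
T2·T1 = [1 0 0; 1 -1 0; 0 0 1]

T = [1 0 0; 1 -1 0; 0 0 1]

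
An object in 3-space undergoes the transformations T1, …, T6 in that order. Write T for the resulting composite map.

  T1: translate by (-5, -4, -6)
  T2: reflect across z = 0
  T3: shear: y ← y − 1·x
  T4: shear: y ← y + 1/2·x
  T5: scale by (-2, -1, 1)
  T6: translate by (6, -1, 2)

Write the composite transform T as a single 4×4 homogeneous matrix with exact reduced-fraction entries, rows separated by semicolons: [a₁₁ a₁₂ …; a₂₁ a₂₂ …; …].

T = [-2 0 0 16; 1/2 -1 0 1/2; 0 0 -1 8; 0 0 0 1]

T1 = [1 0 0 -5; 0 1 0 -4; 0 0 1 -6; 0 0 0 1]
T2·T1 = [1 0 0 -5; 0 1 0 -4; 0 0 -1 6; 0 0 0 1]
T3·…·T1 = [1 0 0 -5; -1 1 0 1; 0 0 -1 6; 0 0 0 1]
T4·…·T1 = [1 0 0 -5; -1/2 1 0 -3/2; 0 0 -1 6; 0 0 0 1]
T5·…·T1 = [-2 0 0 10; 1/2 -1 0 3/2; 0 0 -1 6; 0 0 0 1]
T6·…·T1 = [-2 0 0 16; 1/2 -1 0 1/2; 0 0 -1 8; 0 0 0 1]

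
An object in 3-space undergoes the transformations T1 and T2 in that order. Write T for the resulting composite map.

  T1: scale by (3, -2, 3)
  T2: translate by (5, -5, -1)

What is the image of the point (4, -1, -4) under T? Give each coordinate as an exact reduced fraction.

T1 scale by (3, -2, 3): (4, -1, -4) → (12, 2, -12)
T2 translate by (5, -5, -1): (12, 2, -12) → (17, -3, -13)

T(p) = (17, -3, -13)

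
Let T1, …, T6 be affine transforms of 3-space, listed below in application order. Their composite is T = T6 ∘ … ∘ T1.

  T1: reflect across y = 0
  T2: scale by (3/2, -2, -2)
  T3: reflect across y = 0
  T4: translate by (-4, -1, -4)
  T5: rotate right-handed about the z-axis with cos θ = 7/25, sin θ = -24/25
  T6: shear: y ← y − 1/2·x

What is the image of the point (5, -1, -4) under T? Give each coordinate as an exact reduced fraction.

T1 reflect across y = 0: (5, -1, -4) → (5, 1, -4)
T2 scale by (3/2, -2, -2): (5, 1, -4) → (15/2, -2, 8)
T3 reflect across y = 0: (15/2, -2, 8) → (15/2, 2, 8)
T4 translate by (-4, -1, -4): (15/2, 2, 8) → (7/2, 1, 4)
T5 rotate right-handed about the z-axis with cos θ = 7/25, sin θ = -24/25: (7/2, 1, 4) → (97/50, -77/25, 4)
T6 shear: y ← y − 1/2·x: (97/50, -77/25, 4) → (97/50, -81/20, 4)

T(p) = (97/50, -81/20, 4)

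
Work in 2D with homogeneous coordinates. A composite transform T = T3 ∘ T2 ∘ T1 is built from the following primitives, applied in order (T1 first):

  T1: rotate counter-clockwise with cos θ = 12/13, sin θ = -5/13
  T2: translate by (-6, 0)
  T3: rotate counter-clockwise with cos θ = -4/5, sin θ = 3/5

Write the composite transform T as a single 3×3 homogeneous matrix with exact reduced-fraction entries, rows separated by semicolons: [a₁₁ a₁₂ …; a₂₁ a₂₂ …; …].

T1 = [12/13 5/13 0; -5/13 12/13 0; 0 0 1]
T2·T1 = [12/13 5/13 -6; -5/13 12/13 0; 0 0 1]
T3·…·T1 = [-33/65 -56/65 24/5; 56/65 -33/65 -18/5; 0 0 1]

T = [-33/65 -56/65 24/5; 56/65 -33/65 -18/5; 0 0 1]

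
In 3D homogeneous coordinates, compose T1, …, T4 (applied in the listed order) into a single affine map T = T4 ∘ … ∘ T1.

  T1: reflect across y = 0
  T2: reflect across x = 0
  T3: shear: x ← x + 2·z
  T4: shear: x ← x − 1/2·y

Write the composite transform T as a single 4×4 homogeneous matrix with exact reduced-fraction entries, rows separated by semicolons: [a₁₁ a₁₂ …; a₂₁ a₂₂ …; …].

T1 = [1 0 0 0; 0 -1 0 0; 0 0 1 0; 0 0 0 1]
T2·T1 = [-1 0 0 0; 0 -1 0 0; 0 0 1 0; 0 0 0 1]
T3·…·T1 = [-1 0 2 0; 0 -1 0 0; 0 0 1 0; 0 0 0 1]
T4·…·T1 = [-1 1/2 2 0; 0 -1 0 0; 0 0 1 0; 0 0 0 1]

T = [-1 1/2 2 0; 0 -1 0 0; 0 0 1 0; 0 0 0 1]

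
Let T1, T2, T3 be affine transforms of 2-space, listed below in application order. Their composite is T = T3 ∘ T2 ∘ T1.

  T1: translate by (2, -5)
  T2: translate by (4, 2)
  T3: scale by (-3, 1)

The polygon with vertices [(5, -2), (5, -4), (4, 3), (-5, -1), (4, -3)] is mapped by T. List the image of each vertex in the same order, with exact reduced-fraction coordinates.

T1 translate by (2, -5): (5, -2) → (7, -7); (5, -4) → (7, -9); (4, 3) → (6, -2); (-5, -1) → (-3, -6); (4, -3) → (6, -8)
T2 translate by (4, 2): (7, -7) → (11, -5); (7, -9) → (11, -7); (6, -2) → (10, 0); (-3, -6) → (1, -4); (6, -8) → (10, -6)
T3 scale by (-3, 1): (11, -5) → (-33, -5); (11, -7) → (-33, -7); (10, 0) → (-30, 0); (1, -4) → (-3, -4); (10, -6) → (-30, -6)

image vertices: (-33, -5), (-33, -7), (-30, 0), (-3, -4), (-30, -6)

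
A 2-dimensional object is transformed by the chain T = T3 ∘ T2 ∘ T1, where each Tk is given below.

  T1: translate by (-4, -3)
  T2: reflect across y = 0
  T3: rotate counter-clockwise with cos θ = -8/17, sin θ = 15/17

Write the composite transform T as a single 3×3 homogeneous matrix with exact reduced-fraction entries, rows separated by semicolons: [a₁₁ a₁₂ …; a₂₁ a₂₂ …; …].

T = [-8/17 15/17 -13/17; 15/17 8/17 -84/17; 0 0 1]

T1 = [1 0 -4; 0 1 -3; 0 0 1]
T2·T1 = [1 0 -4; 0 -1 3; 0 0 1]
T3·…·T1 = [-8/17 15/17 -13/17; 15/17 8/17 -84/17; 0 0 1]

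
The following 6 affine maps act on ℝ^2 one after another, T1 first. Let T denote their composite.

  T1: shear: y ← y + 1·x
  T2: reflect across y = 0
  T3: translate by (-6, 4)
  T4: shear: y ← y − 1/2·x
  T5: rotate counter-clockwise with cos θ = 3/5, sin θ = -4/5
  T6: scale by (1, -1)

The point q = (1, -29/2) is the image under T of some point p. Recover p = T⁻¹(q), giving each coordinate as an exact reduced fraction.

T1 = [1 0 0; 1 1 0; 0 0 1]
T2·T1 = [1 0 0; -1 -1 0; 0 0 1]
T3·…·T1 = [1 0 -6; -1 -1 4; 0 0 1]
T4·…·T1 = [1 0 -6; -3/2 -1 7; 0 0 1]
T5·…·T1 = [-3/5 -4/5 2; -17/10 -3/5 9; 0 0 1]
T6·…·T1 = [-3/5 -4/5 2; 17/10 3/5 -9; 0 0 1]
det M = 1; M⁻¹ = [3/5 4/5 6; -17/10 -3/5 -2; 0 0 1]
M⁻¹ · (1, -29/2)ᵀ = (-5, 5)ᵀ

p = (-5, 5)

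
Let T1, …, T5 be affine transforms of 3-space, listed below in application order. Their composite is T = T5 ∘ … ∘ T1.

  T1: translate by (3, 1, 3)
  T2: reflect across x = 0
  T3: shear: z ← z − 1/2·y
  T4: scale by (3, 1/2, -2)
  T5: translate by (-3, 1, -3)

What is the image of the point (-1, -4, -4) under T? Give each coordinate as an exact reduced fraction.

T(p) = (-9, -1/2, -4)

T1 translate by (3, 1, 3): (-1, -4, -4) → (2, -3, -1)
T2 reflect across x = 0: (2, -3, -1) → (-2, -3, -1)
T3 shear: z ← z − 1/2·y: (-2, -3, -1) → (-2, -3, 1/2)
T4 scale by (3, 1/2, -2): (-2, -3, 1/2) → (-6, -3/2, -1)
T5 translate by (-3, 1, -3): (-6, -3/2, -1) → (-9, -1/2, -4)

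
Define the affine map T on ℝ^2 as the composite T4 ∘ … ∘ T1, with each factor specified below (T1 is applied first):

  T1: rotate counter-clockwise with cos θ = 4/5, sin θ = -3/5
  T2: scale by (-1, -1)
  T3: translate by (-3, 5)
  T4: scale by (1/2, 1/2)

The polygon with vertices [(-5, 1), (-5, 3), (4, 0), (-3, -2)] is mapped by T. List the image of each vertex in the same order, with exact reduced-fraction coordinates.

T1 rotate counter-clockwise with cos θ = 4/5, sin θ = -3/5: (-5, 1) → (-17/5, 19/5); (-5, 3) → (-11/5, 27/5); (4, 0) → (16/5, -12/5); (-3, -2) → (-18/5, 1/5)
T2 scale by (-1, -1): (-17/5, 19/5) → (17/5, -19/5); (-11/5, 27/5) → (11/5, -27/5); (16/5, -12/5) → (-16/5, 12/5); (-18/5, 1/5) → (18/5, -1/5)
T3 translate by (-3, 5): (17/5, -19/5) → (2/5, 6/5); (11/5, -27/5) → (-4/5, -2/5); (-16/5, 12/5) → (-31/5, 37/5); (18/5, -1/5) → (3/5, 24/5)
T4 scale by (1/2, 1/2): (2/5, 6/5) → (1/5, 3/5); (-4/5, -2/5) → (-2/5, -1/5); (-31/5, 37/5) → (-31/10, 37/10); (3/5, 24/5) → (3/10, 12/5)

image vertices: (1/5, 3/5), (-2/5, -1/5), (-31/10, 37/10), (3/10, 12/5)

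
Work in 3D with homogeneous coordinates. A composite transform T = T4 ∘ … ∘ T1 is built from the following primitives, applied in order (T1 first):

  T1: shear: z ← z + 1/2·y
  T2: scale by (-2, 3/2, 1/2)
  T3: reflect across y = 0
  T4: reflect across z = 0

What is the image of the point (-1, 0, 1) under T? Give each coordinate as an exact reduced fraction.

T(p) = (2, 0, -1/2)

T1 shear: z ← z + 1/2·y: (-1, 0, 1) → (-1, 0, 1)
T2 scale by (-2, 3/2, 1/2): (-1, 0, 1) → (2, 0, 1/2)
T3 reflect across y = 0: (2, 0, 1/2) → (2, 0, 1/2)
T4 reflect across z = 0: (2, 0, 1/2) → (2, 0, -1/2)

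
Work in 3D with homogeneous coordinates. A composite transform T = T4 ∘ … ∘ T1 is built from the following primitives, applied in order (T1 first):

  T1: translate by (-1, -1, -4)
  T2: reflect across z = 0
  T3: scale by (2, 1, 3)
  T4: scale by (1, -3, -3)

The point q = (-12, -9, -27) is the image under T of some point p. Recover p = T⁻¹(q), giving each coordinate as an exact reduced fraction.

T1 = [1 0 0 -1; 0 1 0 -1; 0 0 1 -4; 0 0 0 1]
T2·T1 = [1 0 0 -1; 0 1 0 -1; 0 0 -1 4; 0 0 0 1]
T3·…·T1 = [2 0 0 -2; 0 1 0 -1; 0 0 -3 12; 0 0 0 1]
T4·…·T1 = [2 0 0 -2; 0 -3 0 3; 0 0 9 -36; 0 0 0 1]
det M = -54; M⁻¹ = [1/2 0 0 1; 0 -1/3 0 1; 0 0 1/9 4; 0 0 0 1]
M⁻¹ · (-12, -9, -27)ᵀ = (-5, 4, 1)ᵀ

p = (-5, 4, 1)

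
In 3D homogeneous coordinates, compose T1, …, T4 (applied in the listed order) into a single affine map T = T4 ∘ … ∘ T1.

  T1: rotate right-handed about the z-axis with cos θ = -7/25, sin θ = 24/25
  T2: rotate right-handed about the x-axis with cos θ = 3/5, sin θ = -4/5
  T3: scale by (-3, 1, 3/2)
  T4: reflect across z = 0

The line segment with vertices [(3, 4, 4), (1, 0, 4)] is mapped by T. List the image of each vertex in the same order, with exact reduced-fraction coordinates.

T1 rotate right-handed about the z-axis with cos θ = -7/25, sin θ = 24/25: (3, 4, 4) → (-117/25, 44/25, 4); (1, 0, 4) → (-7/25, 24/25, 4)
T2 rotate right-handed about the x-axis with cos θ = 3/5, sin θ = -4/5: (-117/25, 44/25, 4) → (-117/25, 532/125, 124/125); (-7/25, 24/25, 4) → (-7/25, 472/125, 204/125)
T3 scale by (-3, 1, 3/2): (-117/25, 532/125, 124/125) → (351/25, 532/125, 186/125); (-7/25, 472/125, 204/125) → (21/25, 472/125, 306/125)
T4 reflect across z = 0: (351/25, 532/125, 186/125) → (351/25, 532/125, -186/125); (21/25, 472/125, 306/125) → (21/25, 472/125, -306/125)

image vertices: (351/25, 532/125, -186/125), (21/25, 472/125, -306/125)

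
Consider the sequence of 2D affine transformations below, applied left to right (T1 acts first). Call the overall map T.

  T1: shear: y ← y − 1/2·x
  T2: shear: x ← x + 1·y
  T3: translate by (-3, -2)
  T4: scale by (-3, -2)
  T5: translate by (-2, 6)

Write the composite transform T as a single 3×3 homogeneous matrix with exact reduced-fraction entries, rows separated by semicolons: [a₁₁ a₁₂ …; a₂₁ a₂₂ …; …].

T1 = [1 0 0; -1/2 1 0; 0 0 1]
T2·T1 = [1/2 1 0; -1/2 1 0; 0 0 1]
T3·…·T1 = [1/2 1 -3; -1/2 1 -2; 0 0 1]
T4·…·T1 = [-3/2 -3 9; 1 -2 4; 0 0 1]
T5·…·T1 = [-3/2 -3 7; 1 -2 10; 0 0 1]

T = [-3/2 -3 7; 1 -2 10; 0 0 1]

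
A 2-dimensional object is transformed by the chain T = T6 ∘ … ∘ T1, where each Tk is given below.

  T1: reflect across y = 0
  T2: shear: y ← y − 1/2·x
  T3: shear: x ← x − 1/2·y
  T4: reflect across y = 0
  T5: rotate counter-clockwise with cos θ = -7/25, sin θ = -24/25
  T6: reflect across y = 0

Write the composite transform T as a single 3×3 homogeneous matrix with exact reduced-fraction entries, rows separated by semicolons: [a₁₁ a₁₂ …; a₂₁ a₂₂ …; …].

T1 = [1 0 0; 0 -1 0; 0 0 1]
T2·T1 = [1 0 0; -1/2 -1 0; 0 0 1]
T3·…·T1 = [5/4 1/2 0; -1/2 -1 0; 0 0 1]
T4·…·T1 = [5/4 1/2 0; 1/2 1 0; 0 0 1]
T5·…·T1 = [13/100 41/50 0; -67/50 -19/25 0; 0 0 1]
T6·…·T1 = [13/100 41/50 0; 67/50 19/25 0; 0 0 1]

T = [13/100 41/50 0; 67/50 19/25 0; 0 0 1]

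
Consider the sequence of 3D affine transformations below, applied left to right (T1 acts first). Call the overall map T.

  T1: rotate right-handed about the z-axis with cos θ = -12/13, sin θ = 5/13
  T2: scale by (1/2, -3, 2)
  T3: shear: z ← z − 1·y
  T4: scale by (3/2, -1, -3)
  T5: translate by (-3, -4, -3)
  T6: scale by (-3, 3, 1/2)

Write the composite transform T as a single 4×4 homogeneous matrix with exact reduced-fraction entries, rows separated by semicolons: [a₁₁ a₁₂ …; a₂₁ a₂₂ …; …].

T = [27/13 45/52 0 9; 45/13 -108/13 0 -12; -45/26 54/13 -3 -3/2; 0 0 0 1]

T1 = [-12/13 -5/13 0 0; 5/13 -12/13 0 0; 0 0 1 0; 0 0 0 1]
T2·T1 = [-6/13 -5/26 0 0; -15/13 36/13 0 0; 0 0 2 0; 0 0 0 1]
T3·…·T1 = [-6/13 -5/26 0 0; -15/13 36/13 0 0; 15/13 -36/13 2 0; 0 0 0 1]
T4·…·T1 = [-9/13 -15/52 0 0; 15/13 -36/13 0 0; -45/13 108/13 -6 0; 0 0 0 1]
T5·…·T1 = [-9/13 -15/52 0 -3; 15/13 -36/13 0 -4; -45/13 108/13 -6 -3; 0 0 0 1]
T6·…·T1 = [27/13 45/52 0 9; 45/13 -108/13 0 -12; -45/26 54/13 -3 -3/2; 0 0 0 1]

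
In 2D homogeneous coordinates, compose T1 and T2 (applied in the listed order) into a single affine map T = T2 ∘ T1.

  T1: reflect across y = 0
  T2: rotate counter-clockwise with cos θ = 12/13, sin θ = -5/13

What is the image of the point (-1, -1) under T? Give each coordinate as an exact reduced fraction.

T(p) = (-7/13, 17/13)

T1 reflect across y = 0: (-1, -1) → (-1, 1)
T2 rotate counter-clockwise with cos θ = 12/13, sin θ = -5/13: (-1, 1) → (-7/13, 17/13)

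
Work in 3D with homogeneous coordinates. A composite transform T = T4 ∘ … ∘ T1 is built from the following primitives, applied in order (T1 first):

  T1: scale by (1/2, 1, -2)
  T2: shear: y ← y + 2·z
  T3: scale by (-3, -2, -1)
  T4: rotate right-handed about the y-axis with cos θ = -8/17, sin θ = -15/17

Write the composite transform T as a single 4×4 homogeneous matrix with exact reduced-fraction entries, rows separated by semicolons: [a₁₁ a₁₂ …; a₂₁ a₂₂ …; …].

T1 = [1/2 0 0 0; 0 1 0 0; 0 0 -2 0; 0 0 0 1]
T2·T1 = [1/2 0 0 0; 0 1 -4 0; 0 0 -2 0; 0 0 0 1]
T3·…·T1 = [-3/2 0 0 0; 0 -2 8 0; 0 0 2 0; 0 0 0 1]
T4·…·T1 = [12/17 0 -30/17 0; 0 -2 8 0; -45/34 0 -16/17 0; 0 0 0 1]

T = [12/17 0 -30/17 0; 0 -2 8 0; -45/34 0 -16/17 0; 0 0 0 1]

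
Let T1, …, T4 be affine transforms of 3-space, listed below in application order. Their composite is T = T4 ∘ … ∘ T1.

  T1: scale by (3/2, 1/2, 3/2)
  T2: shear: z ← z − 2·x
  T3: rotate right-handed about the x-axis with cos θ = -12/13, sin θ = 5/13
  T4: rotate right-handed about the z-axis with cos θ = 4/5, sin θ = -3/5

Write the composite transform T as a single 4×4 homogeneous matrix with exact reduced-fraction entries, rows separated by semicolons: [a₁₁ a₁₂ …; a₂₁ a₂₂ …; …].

T1 = [3/2 0 0 0; 0 1/2 0 0; 0 0 3/2 0; 0 0 0 1]
T2·T1 = [3/2 0 0 0; 0 1/2 0 0; -3 0 3/2 0; 0 0 0 1]
T3·…·T1 = [3/2 0 0 0; 15/13 -6/13 -15/26 0; 36/13 5/26 -18/13 0; 0 0 0 1]
T4·…·T1 = [123/65 -18/65 -9/26 0; 3/130 -24/65 -6/13 0; 36/13 5/26 -18/13 0; 0 0 0 1]

T = [123/65 -18/65 -9/26 0; 3/130 -24/65 -6/13 0; 36/13 5/26 -18/13 0; 0 0 0 1]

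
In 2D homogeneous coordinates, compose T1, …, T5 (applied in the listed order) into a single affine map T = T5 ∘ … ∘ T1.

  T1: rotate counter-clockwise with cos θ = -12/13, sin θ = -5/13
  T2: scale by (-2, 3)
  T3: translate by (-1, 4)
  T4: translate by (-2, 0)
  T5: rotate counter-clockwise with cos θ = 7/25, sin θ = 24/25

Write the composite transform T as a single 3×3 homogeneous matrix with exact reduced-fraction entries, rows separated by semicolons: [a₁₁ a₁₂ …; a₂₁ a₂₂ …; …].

T1 = [-12/13 5/13 0; -5/13 -12/13 0; 0 0 1]
T2·T1 = [24/13 -10/13 0; -15/13 -36/13 0; 0 0 1]
T3·…·T1 = [24/13 -10/13 -1; -15/13 -36/13 4; 0 0 1]
T4·…·T1 = [24/13 -10/13 -3; -15/13 -36/13 4; 0 0 1]
T5·…·T1 = [528/325 794/325 -117/25; 471/325 -492/325 -44/25; 0 0 1]

T = [528/325 794/325 -117/25; 471/325 -492/325 -44/25; 0 0 1]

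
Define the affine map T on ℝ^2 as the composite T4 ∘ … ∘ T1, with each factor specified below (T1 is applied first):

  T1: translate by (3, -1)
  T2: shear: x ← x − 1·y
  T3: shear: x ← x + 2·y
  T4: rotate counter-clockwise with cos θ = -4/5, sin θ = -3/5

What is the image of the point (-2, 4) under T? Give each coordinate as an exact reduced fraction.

T(p) = (-7/5, -24/5)

T1 translate by (3, -1): (-2, 4) → (1, 3)
T2 shear: x ← x − 1·y: (1, 3) → (-2, 3)
T3 shear: x ← x + 2·y: (-2, 3) → (4, 3)
T4 rotate counter-clockwise with cos θ = -4/5, sin θ = -3/5: (4, 3) → (-7/5, -24/5)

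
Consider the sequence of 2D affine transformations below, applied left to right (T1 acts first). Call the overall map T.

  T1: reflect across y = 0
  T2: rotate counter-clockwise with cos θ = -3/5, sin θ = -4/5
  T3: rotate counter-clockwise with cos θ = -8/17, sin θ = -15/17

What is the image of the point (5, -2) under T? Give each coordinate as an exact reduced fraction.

T(p) = (-334/85, 313/85)

T1 reflect across y = 0: (5, -2) → (5, 2)
T2 rotate counter-clockwise with cos θ = -3/5, sin θ = -4/5: (5, 2) → (-7/5, -26/5)
T3 rotate counter-clockwise with cos θ = -8/17, sin θ = -15/17: (-7/5, -26/5) → (-334/85, 313/85)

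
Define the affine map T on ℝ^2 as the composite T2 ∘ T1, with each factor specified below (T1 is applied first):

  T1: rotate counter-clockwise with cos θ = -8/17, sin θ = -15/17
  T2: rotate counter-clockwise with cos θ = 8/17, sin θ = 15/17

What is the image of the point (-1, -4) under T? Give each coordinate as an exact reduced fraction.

T1 rotate counter-clockwise with cos θ = -8/17, sin θ = -15/17: (-1, -4) → (-52/17, 47/17)
T2 rotate counter-clockwise with cos θ = 8/17, sin θ = 15/17: (-52/17, 47/17) → (-1121/289, -404/289)

T(p) = (-1121/289, -404/289)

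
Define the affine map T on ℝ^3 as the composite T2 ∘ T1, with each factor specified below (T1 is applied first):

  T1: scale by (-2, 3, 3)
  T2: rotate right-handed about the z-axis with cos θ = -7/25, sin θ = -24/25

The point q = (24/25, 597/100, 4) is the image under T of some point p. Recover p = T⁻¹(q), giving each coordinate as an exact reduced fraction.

p = (3, -1/4, 4/3)

T1 = [-2 0 0 0; 0 3 0 0; 0 0 3 0; 0 0 0 1]
T2·T1 = [14/25 72/25 0 0; 48/25 -21/25 0 0; 0 0 3 0; 0 0 0 1]
det M = -18; M⁻¹ = [7/50 12/25 0 0; 8/25 -7/75 0 0; 0 0 1/3 0; 0 0 0 1]
M⁻¹ · (24/25, 597/100, 4)ᵀ = (3, -1/4, 4/3)ᵀ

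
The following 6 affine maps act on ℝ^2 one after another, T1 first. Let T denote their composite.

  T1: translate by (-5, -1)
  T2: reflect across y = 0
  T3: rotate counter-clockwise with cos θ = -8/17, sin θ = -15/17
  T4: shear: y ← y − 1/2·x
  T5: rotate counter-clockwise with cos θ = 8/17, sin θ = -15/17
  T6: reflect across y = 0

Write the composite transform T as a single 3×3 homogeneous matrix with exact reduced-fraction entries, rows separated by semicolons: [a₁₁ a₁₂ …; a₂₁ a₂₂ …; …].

T = [-229/289 225/578 2065/578; -32/289 -349/289 509/289; 0 0 1]

T1 = [1 0 -5; 0 1 -1; 0 0 1]
T2·T1 = [1 0 -5; 0 -1 1; 0 0 1]
T3·…·T1 = [-8/17 -15/17 55/17; -15/17 8/17 67/17; 0 0 1]
T4·…·T1 = [-8/17 -15/17 55/17; -11/17 31/34 79/34; 0 0 1]
T5·…·T1 = [-229/289 225/578 2065/578; 32/289 349/289 -509/289; 0 0 1]
T6·…·T1 = [-229/289 225/578 2065/578; -32/289 -349/289 509/289; 0 0 1]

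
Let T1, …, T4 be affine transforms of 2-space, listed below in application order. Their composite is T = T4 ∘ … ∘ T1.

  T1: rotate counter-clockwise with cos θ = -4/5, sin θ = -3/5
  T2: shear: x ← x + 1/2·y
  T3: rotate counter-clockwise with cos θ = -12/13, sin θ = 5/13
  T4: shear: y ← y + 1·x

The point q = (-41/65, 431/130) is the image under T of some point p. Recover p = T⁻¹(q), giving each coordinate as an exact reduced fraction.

T1 = [-4/5 3/5 0; -3/5 -4/5 0; 0 0 1]
T2·T1 = [-11/10 1/5 0; -3/5 -4/5 0; 0 0 1]
T3·…·T1 = [81/65 8/65 0; 17/130 53/65 0; 0 0 1]
T4·…·T1 = [81/65 8/65 0; 179/130 61/65 0; 0 0 1]
det M = 1; M⁻¹ = [61/65 -8/65 0; -179/130 81/65 0; 0 0 1]
M⁻¹ · (-41/65, 431/130)ᵀ = (-1, 5)ᵀ

p = (-1, 5)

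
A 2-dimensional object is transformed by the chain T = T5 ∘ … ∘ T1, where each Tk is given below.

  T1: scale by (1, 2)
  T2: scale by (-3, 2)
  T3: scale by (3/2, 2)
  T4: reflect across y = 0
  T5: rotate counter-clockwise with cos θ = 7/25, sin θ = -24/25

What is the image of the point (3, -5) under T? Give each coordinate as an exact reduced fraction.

T1 scale by (1, 2): (3, -5) → (3, -10)
T2 scale by (-3, 2): (3, -10) → (-9, -20)
T3 scale by (3/2, 2): (-9, -20) → (-27/2, -40)
T4 reflect across y = 0: (-27/2, -40) → (-27/2, 40)
T5 rotate counter-clockwise with cos θ = 7/25, sin θ = -24/25: (-27/2, 40) → (1731/50, 604/25)

T(p) = (1731/50, 604/25)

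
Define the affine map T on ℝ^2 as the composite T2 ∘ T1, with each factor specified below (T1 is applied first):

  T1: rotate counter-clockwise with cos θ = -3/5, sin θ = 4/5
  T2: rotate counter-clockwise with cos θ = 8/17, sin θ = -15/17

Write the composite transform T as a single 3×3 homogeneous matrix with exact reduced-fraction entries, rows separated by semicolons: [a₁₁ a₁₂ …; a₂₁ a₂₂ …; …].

T1 = [-3/5 -4/5 0; 4/5 -3/5 0; 0 0 1]
T2·T1 = [36/85 -77/85 0; 77/85 36/85 0; 0 0 1]

T = [36/85 -77/85 0; 77/85 36/85 0; 0 0 1]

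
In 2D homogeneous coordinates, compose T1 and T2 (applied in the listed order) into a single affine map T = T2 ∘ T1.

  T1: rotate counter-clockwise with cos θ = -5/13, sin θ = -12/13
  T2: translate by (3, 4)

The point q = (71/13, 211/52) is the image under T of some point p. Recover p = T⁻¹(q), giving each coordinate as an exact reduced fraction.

p = (-1, 9/4)

T1 = [-5/13 12/13 0; -12/13 -5/13 0; 0 0 1]
T2·T1 = [-5/13 12/13 3; -12/13 -5/13 4; 0 0 1]
det M = 1; M⁻¹ = [-5/13 -12/13 63/13; 12/13 -5/13 -16/13; 0 0 1]
M⁻¹ · (71/13, 211/52)ᵀ = (-1, 9/4)ᵀ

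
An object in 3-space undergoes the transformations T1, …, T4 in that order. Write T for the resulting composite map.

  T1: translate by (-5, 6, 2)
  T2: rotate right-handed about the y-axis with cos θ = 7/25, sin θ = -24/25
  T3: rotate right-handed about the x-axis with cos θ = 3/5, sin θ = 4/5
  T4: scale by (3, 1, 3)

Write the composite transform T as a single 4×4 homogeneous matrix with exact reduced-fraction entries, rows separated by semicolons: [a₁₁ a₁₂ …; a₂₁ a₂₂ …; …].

T = [21/25 0 -72/25 -249/25; -96/125 3/5 -28/125 874/125; 216/125 12/5 63/125 846/125; 0 0 0 1]

T1 = [1 0 0 -5; 0 1 0 6; 0 0 1 2; 0 0 0 1]
T2·T1 = [7/25 0 -24/25 -83/25; 0 1 0 6; 24/25 0 7/25 -106/25; 0 0 0 1]
T3·…·T1 = [7/25 0 -24/25 -83/25; -96/125 3/5 -28/125 874/125; 72/125 4/5 21/125 282/125; 0 0 0 1]
T4·…·T1 = [21/25 0 -72/25 -249/25; -96/125 3/5 -28/125 874/125; 216/125 12/5 63/125 846/125; 0 0 0 1]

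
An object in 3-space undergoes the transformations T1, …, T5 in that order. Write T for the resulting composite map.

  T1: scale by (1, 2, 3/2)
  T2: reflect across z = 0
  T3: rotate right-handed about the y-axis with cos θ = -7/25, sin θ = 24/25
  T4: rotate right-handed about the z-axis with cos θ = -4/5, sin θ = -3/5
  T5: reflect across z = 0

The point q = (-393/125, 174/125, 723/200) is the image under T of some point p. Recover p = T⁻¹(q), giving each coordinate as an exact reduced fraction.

T1 = [1 0 0 0; 0 2 0 0; 0 0 3/2 0; 0 0 0 1]
T2·T1 = [1 0 0 0; 0 2 0 0; 0 0 -3/2 0; 0 0 0 1]
T3·…·T1 = [-7/25 0 -36/25 0; 0 2 0 0; -24/25 0 21/50 0; 0 0 0 1]
T4·…·T1 = [28/125 6/5 144/125 0; 21/125 -8/5 108/125 0; -24/25 0 21/50 0; 0 0 0 1]
T5·…·T1 = [28/125 6/5 144/125 0; 21/125 -8/5 108/125 0; 24/25 0 -21/50 0; 0 0 0 1]
det M = 3; M⁻¹ = [28/125 21/125 24/25 0; 3/10 -2/5 0 0; 64/125 48/125 -14/75 0; 0 0 0 1]
M⁻¹ · (-393/125, 174/125, 723/200)ᵀ = (3, -3/2, -7/4)ᵀ

p = (3, -3/2, -7/4)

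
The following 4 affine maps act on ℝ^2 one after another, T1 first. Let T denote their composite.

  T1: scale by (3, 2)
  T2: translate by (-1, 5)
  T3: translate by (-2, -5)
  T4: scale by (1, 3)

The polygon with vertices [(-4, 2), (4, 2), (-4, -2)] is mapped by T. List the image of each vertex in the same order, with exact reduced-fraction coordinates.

T1 scale by (3, 2): (-4, 2) → (-12, 4); (4, 2) → (12, 4); (-4, -2) → (-12, -4)
T2 translate by (-1, 5): (-12, 4) → (-13, 9); (12, 4) → (11, 9); (-12, -4) → (-13, 1)
T3 translate by (-2, -5): (-13, 9) → (-15, 4); (11, 9) → (9, 4); (-13, 1) → (-15, -4)
T4 scale by (1, 3): (-15, 4) → (-15, 12); (9, 4) → (9, 12); (-15, -4) → (-15, -12)

image vertices: (-15, 12), (9, 12), (-15, -12)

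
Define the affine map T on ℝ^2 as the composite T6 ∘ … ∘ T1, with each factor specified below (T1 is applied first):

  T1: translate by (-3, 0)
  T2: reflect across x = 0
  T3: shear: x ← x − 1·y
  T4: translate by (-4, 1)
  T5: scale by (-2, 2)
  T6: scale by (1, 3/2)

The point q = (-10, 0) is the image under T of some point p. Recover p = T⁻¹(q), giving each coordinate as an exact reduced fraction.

p = (-5, -1)

T1 = [1 0 -3; 0 1 0; 0 0 1]
T2·T1 = [-1 0 3; 0 1 0; 0 0 1]
T3·…·T1 = [-1 -1 3; 0 1 0; 0 0 1]
T4·…·T1 = [-1 -1 -1; 0 1 1; 0 0 1]
T5·…·T1 = [2 2 2; 0 2 2; 0 0 1]
T6·…·T1 = [2 2 2; 0 3 3; 0 0 1]
det M = 6; M⁻¹ = [1/2 -1/3 0; 0 1/3 -1; 0 0 1]
M⁻¹ · (-10, 0)ᵀ = (-5, -1)ᵀ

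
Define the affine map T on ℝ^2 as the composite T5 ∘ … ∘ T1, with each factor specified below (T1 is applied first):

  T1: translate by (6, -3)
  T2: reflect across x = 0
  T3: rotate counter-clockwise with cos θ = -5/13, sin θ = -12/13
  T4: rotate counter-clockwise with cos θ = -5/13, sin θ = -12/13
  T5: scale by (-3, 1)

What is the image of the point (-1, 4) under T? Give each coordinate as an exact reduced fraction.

T1 translate by (6, -3): (-1, 4) → (5, 1)
T2 reflect across x = 0: (5, 1) → (-5, 1)
T3 rotate counter-clockwise with cos θ = -5/13, sin θ = -12/13: (-5, 1) → (37/13, 55/13)
T4 rotate counter-clockwise with cos θ = -5/13, sin θ = -12/13: (37/13, 55/13) → (475/169, -719/169)
T5 scale by (-3, 1): (475/169, -719/169) → (-1425/169, -719/169)

T(p) = (-1425/169, -719/169)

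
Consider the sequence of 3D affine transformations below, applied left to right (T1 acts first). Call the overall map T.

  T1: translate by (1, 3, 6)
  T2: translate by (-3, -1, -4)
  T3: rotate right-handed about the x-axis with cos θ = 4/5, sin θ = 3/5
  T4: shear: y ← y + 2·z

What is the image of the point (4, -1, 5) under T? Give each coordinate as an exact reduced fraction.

T1 translate by (1, 3, 6): (4, -1, 5) → (5, 2, 11)
T2 translate by (-3, -1, -4): (5, 2, 11) → (2, 1, 7)
T3 rotate right-handed about the x-axis with cos θ = 4/5, sin θ = 3/5: (2, 1, 7) → (2, -17/5, 31/5)
T4 shear: y ← y + 2·z: (2, -17/5, 31/5) → (2, 9, 31/5)

T(p) = (2, 9, 31/5)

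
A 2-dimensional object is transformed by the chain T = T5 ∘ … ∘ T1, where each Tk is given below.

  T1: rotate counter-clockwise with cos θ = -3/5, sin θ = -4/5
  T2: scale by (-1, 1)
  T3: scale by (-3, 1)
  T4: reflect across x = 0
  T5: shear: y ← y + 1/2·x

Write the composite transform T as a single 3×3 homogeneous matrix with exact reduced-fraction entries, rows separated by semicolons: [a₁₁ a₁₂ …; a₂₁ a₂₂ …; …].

T1 = [-3/5 4/5 0; -4/5 -3/5 0; 0 0 1]
T2·T1 = [3/5 -4/5 0; -4/5 -3/5 0; 0 0 1]
T3·…·T1 = [-9/5 12/5 0; -4/5 -3/5 0; 0 0 1]
T4·…·T1 = [9/5 -12/5 0; -4/5 -3/5 0; 0 0 1]
T5·…·T1 = [9/5 -12/5 0; 1/10 -9/5 0; 0 0 1]

T = [9/5 -12/5 0; 1/10 -9/5 0; 0 0 1]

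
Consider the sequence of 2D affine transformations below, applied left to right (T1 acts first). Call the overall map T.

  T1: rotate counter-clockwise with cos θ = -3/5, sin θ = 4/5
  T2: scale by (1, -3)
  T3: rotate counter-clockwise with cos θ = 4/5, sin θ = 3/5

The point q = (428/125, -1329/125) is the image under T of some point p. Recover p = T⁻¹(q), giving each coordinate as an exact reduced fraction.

p = (5, 4/5)

T1 = [-3/5 -4/5 0; 4/5 -3/5 0; 0 0 1]
T2·T1 = [-3/5 -4/5 0; -12/5 9/5 0; 0 0 1]
T3·…·T1 = [24/25 -43/25 0; -57/25 24/25 0; 0 0 1]
det M = -3; M⁻¹ = [-8/25 -43/75 0; -19/25 -8/25 0; 0 0 1]
M⁻¹ · (428/125, -1329/125)ᵀ = (5, 4/5)ᵀ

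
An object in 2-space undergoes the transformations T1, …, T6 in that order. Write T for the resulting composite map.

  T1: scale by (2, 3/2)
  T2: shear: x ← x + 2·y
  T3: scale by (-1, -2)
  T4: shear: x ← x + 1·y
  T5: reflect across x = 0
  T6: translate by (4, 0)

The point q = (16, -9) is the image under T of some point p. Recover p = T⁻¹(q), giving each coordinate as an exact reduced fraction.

T1 = [2 0 0; 0 3/2 0; 0 0 1]
T2·T1 = [2 3 0; 0 3/2 0; 0 0 1]
T3·…·T1 = [-2 -3 0; 0 -3 0; 0 0 1]
T4·…·T1 = [-2 -6 0; 0 -3 0; 0 0 1]
T5·…·T1 = [2 6 0; 0 -3 0; 0 0 1]
T6·…·T1 = [2 6 4; 0 -3 0; 0 0 1]
det M = -6; M⁻¹ = [1/2 1 -2; 0 -1/3 0; 0 0 1]
M⁻¹ · (16, -9)ᵀ = (-3, 3)ᵀ

p = (-3, 3)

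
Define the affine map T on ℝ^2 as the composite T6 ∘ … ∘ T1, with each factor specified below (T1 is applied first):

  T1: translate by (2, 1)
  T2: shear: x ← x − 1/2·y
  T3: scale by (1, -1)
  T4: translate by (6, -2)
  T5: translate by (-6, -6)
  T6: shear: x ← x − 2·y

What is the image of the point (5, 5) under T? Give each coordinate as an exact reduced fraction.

T(p) = (32, -14)

T1 translate by (2, 1): (5, 5) → (7, 6)
T2 shear: x ← x − 1/2·y: (7, 6) → (4, 6)
T3 scale by (1, -1): (4, 6) → (4, -6)
T4 translate by (6, -2): (4, -6) → (10, -8)
T5 translate by (-6, -6): (10, -8) → (4, -14)
T6 shear: x ← x − 2·y: (4, -14) → (32, -14)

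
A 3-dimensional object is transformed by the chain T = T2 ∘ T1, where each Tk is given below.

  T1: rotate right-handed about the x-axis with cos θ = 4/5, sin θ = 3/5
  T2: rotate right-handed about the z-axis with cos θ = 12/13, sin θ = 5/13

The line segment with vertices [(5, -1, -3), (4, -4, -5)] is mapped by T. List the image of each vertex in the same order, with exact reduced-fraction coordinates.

image vertices: (55/13, 37/13, -3), (49/13, 88/65, -32/5)

T1 rotate right-handed about the x-axis with cos θ = 4/5, sin θ = 3/5: (5, -1, -3) → (5, 1, -3); (4, -4, -5) → (4, -1/5, -32/5)
T2 rotate right-handed about the z-axis with cos θ = 12/13, sin θ = 5/13: (5, 1, -3) → (55/13, 37/13, -3); (4, -1/5, -32/5) → (49/13, 88/65, -32/5)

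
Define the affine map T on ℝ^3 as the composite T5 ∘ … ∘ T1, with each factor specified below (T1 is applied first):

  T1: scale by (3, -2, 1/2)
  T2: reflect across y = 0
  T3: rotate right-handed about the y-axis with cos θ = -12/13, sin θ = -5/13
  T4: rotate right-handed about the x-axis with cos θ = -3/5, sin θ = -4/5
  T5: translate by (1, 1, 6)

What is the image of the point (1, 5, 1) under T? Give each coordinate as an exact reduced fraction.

T1 scale by (3, -2, 1/2): (1, 5, 1) → (3, -10, 1/2)
T2 reflect across y = 0: (3, -10, 1/2) → (3, 10, 1/2)
T3 rotate right-handed about the y-axis with cos θ = -12/13, sin θ = -5/13: (3, 10, 1/2) → (-77/26, 10, 9/13)
T4 rotate right-handed about the x-axis with cos θ = -3/5, sin θ = -4/5: (-77/26, 10, 9/13) → (-77/26, -354/65, -547/65)
T5 translate by (1, 1, 6): (-77/26, -354/65, -547/65) → (-51/26, -289/65, -157/65)

T(p) = (-51/26, -289/65, -157/65)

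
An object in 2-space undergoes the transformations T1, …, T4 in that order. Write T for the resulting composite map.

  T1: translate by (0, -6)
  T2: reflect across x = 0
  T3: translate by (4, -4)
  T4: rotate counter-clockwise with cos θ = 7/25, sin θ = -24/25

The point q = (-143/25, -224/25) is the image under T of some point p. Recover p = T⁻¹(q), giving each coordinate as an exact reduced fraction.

p = (-3, 2)

T1 = [1 0 0; 0 1 -6; 0 0 1]
T2·T1 = [-1 0 0; 0 1 -6; 0 0 1]
T3·…·T1 = [-1 0 4; 0 1 -10; 0 0 1]
T4·…·T1 = [-7/25 24/25 -212/25; 24/25 7/25 -166/25; 0 0 1]
det M = -1; M⁻¹ = [-7/25 24/25 4; 24/25 7/25 10; 0 0 1]
M⁻¹ · (-143/25, -224/25)ᵀ = (-3, 2)ᵀ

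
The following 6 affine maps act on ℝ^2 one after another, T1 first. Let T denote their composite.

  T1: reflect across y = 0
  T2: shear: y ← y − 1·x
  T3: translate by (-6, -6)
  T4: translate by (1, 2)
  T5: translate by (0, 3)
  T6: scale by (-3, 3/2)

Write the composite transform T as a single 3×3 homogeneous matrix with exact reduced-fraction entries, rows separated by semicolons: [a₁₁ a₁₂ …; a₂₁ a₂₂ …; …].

T = [-3 0 15; -3/2 -3/2 -3/2; 0 0 1]

T1 = [1 0 0; 0 -1 0; 0 0 1]
T2·T1 = [1 0 0; -1 -1 0; 0 0 1]
T3·…·T1 = [1 0 -6; -1 -1 -6; 0 0 1]
T4·…·T1 = [1 0 -5; -1 -1 -4; 0 0 1]
T5·…·T1 = [1 0 -5; -1 -1 -1; 0 0 1]
T6·…·T1 = [-3 0 15; -3/2 -3/2 -3/2; 0 0 1]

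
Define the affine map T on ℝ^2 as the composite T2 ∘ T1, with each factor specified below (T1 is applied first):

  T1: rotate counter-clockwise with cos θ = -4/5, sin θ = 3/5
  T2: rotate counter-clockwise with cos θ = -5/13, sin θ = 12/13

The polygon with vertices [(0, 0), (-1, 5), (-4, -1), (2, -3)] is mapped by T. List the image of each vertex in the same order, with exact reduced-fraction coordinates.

T1 rotate counter-clockwise with cos θ = -4/5, sin θ = 3/5: (0, 0) → (0, 0); (-1, 5) → (-11/5, -23/5); (-4, -1) → (19/5, -8/5); (2, -3) → (1/5, 18/5)
T2 rotate counter-clockwise with cos θ = -5/13, sin θ = 12/13: (0, 0) → (0, 0); (-11/5, -23/5) → (331/65, -17/65); (19/5, -8/5) → (1/65, 268/65); (1/5, 18/5) → (-17/5, -6/5)

image vertices: (0, 0), (331/65, -17/65), (1/65, 268/65), (-17/5, -6/5)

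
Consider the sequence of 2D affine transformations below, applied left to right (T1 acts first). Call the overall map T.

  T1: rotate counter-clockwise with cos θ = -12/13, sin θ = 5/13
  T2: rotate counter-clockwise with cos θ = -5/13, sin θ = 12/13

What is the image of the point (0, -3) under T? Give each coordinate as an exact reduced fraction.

T(p) = (-3, 0)

T1 rotate counter-clockwise with cos θ = -12/13, sin θ = 5/13: (0, -3) → (15/13, 36/13)
T2 rotate counter-clockwise with cos θ = -5/13, sin θ = 12/13: (15/13, 36/13) → (-3, 0)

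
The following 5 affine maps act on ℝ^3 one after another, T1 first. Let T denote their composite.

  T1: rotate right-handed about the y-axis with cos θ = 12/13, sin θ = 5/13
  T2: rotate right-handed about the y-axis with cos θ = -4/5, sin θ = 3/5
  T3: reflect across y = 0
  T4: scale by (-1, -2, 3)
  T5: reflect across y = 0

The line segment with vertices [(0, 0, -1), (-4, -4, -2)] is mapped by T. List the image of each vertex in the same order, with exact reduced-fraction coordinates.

T1 rotate right-handed about the y-axis with cos θ = 12/13, sin θ = 5/13: (0, 0, -1) → (-5/13, 0, -12/13); (-4, -4, -2) → (-58/13, -4, -4/13)
T2 rotate right-handed about the y-axis with cos θ = -4/5, sin θ = 3/5: (-5/13, 0, -12/13) → (-16/65, 0, 63/65); (-58/13, -4, -4/13) → (44/13, -4, 38/13)
T3 reflect across y = 0: (-16/65, 0, 63/65) → (-16/65, 0, 63/65); (44/13, -4, 38/13) → (44/13, 4, 38/13)
T4 scale by (-1, -2, 3): (-16/65, 0, 63/65) → (16/65, 0, 189/65); (44/13, 4, 38/13) → (-44/13, -8, 114/13)
T5 reflect across y = 0: (16/65, 0, 189/65) → (16/65, 0, 189/65); (-44/13, -8, 114/13) → (-44/13, 8, 114/13)

image vertices: (16/65, 0, 189/65), (-44/13, 8, 114/13)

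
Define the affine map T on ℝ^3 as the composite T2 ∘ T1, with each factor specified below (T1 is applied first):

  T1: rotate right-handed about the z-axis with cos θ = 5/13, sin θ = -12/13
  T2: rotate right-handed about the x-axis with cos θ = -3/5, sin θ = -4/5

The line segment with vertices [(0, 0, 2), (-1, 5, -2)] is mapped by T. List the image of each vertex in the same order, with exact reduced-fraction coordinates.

image vertices: (0, 8/5, -6/5), (55/13, -43/13, -14/13)

T1 rotate right-handed about the z-axis with cos θ = 5/13, sin θ = -12/13: (0, 0, 2) → (0, 0, 2); (-1, 5, -2) → (55/13, 37/13, -2)
T2 rotate right-handed about the x-axis with cos θ = -3/5, sin θ = -4/5: (0, 0, 2) → (0, 8/5, -6/5); (55/13, 37/13, -2) → (55/13, -43/13, -14/13)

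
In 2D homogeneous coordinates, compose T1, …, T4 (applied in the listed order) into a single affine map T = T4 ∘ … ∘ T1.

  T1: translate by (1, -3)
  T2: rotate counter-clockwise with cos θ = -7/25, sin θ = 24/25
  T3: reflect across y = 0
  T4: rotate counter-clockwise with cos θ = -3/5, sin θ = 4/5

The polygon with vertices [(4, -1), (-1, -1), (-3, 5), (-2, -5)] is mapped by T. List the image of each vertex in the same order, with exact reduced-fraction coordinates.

T1 translate by (1, -3): (4, -1) → (5, -4); (-1, -1) → (0, -4); (-3, 5) → (-2, 2); (-2, -5) → (-1, -8)
T2 rotate counter-clockwise with cos θ = -7/25, sin θ = 24/25: (5, -4) → (61/25, 148/25); (0, -4) → (96/25, 28/25); (-2, 2) → (-34/25, -62/25); (-1, -8) → (199/25, 32/25)
T3 reflect across y = 0: (61/25, 148/25) → (61/25, -148/25); (96/25, 28/25) → (96/25, -28/25); (-34/25, -62/25) → (-34/25, 62/25); (199/25, 32/25) → (199/25, -32/25)
T4 rotate counter-clockwise with cos θ = -3/5, sin θ = 4/5: (61/25, -148/25) → (409/125, 688/125); (96/25, -28/25) → (-176/125, 468/125); (-34/25, 62/25) → (-146/125, -322/125); (199/25, -32/25) → (-469/125, 892/125)

image vertices: (409/125, 688/125), (-176/125, 468/125), (-146/125, -322/125), (-469/125, 892/125)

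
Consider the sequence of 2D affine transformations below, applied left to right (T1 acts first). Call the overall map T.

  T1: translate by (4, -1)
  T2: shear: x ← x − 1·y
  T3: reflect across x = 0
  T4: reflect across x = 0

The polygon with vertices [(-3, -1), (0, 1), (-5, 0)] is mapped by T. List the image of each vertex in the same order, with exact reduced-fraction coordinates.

T1 translate by (4, -1): (-3, -1) → (1, -2); (0, 1) → (4, 0); (-5, 0) → (-1, -1)
T2 shear: x ← x − 1·y: (1, -2) → (3, -2); (4, 0) → (4, 0); (-1, -1) → (0, -1)
T3 reflect across x = 0: (3, -2) → (-3, -2); (4, 0) → (-4, 0); (0, -1) → (0, -1)
T4 reflect across x = 0: (-3, -2) → (3, -2); (-4, 0) → (4, 0); (0, -1) → (0, -1)

image vertices: (3, -2), (4, 0), (0, -1)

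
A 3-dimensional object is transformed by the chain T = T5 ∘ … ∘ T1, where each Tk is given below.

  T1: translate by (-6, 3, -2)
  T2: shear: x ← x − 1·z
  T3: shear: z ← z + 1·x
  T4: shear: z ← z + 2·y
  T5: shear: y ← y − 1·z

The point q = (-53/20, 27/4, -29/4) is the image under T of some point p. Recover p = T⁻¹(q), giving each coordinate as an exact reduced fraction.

T1 = [1 0 0 -6; 0 1 0 3; 0 0 1 -2; 0 0 0 1]
T2·T1 = [1 0 -1 -4; 0 1 0 3; 0 0 1 -2; 0 0 0 1]
T3·…·T1 = [1 0 -1 -4; 0 1 0 3; 1 0 0 -6; 0 0 0 1]
T4·…·T1 = [1 0 -1 -4; 0 1 0 3; 1 2 0 0; 0 0 0 1]
T5·…·T1 = [1 0 -1 -4; -1 -1 0 3; 1 2 0 0; 0 0 0 1]
det M = 1; M⁻¹ = [0 -2 -1 6; 0 1 1 -3; -1 -2 -1 2; 0 0 0 1]
M⁻¹ · (-53/20, 27/4, -29/4)ᵀ = (-1/4, -7/2, -8/5)ᵀ

p = (-1/4, -7/2, -8/5)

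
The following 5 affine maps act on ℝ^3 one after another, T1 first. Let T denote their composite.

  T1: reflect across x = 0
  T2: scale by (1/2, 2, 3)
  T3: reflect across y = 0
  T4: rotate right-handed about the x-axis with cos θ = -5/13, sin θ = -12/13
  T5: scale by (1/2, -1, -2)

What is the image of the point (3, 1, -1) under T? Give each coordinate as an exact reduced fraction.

T(p) = (-3/4, 2, -6)

T1 reflect across x = 0: (3, 1, -1) → (-3, 1, -1)
T2 scale by (1/2, 2, 3): (-3, 1, -1) → (-3/2, 2, -3)
T3 reflect across y = 0: (-3/2, 2, -3) → (-3/2, -2, -3)
T4 rotate right-handed about the x-axis with cos θ = -5/13, sin θ = -12/13: (-3/2, -2, -3) → (-3/2, -2, 3)
T5 scale by (1/2, -1, -2): (-3/2, -2, 3) → (-3/4, 2, -6)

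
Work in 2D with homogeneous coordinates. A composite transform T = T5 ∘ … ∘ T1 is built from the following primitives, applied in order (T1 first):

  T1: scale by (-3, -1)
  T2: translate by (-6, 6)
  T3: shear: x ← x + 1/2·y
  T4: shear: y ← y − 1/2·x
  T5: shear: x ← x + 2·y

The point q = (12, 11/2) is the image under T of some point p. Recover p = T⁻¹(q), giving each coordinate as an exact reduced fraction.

p = (-4/3, 0)

T1 = [-3 0 0; 0 -1 0; 0 0 1]
T2·T1 = [-3 0 -6; 0 -1 6; 0 0 1]
T3·…·T1 = [-3 -1/2 -3; 0 -1 6; 0 0 1]
T4·…·T1 = [-3 -1/2 -3; 3/2 -3/4 15/2; 0 0 1]
T5·…·T1 = [0 -2 12; 3/2 -3/4 15/2; 0 0 1]
det M = 3; M⁻¹ = [-1/4 2/3 -2; -1/2 0 6; 0 0 1]
M⁻¹ · (12, 11/2)ᵀ = (-4/3, 0)ᵀ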